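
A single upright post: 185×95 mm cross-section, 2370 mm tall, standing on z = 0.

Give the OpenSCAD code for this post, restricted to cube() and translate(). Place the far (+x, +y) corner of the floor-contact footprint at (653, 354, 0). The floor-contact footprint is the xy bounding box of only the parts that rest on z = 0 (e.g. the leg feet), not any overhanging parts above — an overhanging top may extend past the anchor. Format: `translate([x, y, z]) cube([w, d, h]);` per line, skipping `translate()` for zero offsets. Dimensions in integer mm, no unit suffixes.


translate([468, 259, 0]) cube([185, 95, 2370]);


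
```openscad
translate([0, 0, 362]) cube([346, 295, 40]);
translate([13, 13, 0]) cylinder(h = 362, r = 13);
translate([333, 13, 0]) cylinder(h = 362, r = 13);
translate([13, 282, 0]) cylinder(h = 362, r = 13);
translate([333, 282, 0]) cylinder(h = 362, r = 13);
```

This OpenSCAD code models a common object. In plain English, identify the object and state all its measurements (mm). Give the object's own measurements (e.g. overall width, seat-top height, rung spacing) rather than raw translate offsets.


A simple wooden stool: a rectangular seat 346 mm (x) by 295 mm (y), 40 mm thick, top face at z = 402 mm, on four round legs, each 26 mm in diameter. The legs rest on z = 0, each leg's axis is inset half a diameter from the nearest pair of seat edges (so the leg's bounding box is flush with the corner).


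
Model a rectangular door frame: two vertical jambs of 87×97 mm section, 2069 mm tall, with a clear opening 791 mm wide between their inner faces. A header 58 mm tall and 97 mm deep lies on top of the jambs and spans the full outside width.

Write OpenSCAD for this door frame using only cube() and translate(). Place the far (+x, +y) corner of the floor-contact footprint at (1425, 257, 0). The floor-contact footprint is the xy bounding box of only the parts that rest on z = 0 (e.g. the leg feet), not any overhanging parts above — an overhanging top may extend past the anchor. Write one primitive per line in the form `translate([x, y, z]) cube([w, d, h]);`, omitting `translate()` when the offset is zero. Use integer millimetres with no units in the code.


translate([460, 160, 0]) cube([87, 97, 2069]);
translate([1338, 160, 0]) cube([87, 97, 2069]);
translate([460, 160, 2069]) cube([965, 97, 58]);


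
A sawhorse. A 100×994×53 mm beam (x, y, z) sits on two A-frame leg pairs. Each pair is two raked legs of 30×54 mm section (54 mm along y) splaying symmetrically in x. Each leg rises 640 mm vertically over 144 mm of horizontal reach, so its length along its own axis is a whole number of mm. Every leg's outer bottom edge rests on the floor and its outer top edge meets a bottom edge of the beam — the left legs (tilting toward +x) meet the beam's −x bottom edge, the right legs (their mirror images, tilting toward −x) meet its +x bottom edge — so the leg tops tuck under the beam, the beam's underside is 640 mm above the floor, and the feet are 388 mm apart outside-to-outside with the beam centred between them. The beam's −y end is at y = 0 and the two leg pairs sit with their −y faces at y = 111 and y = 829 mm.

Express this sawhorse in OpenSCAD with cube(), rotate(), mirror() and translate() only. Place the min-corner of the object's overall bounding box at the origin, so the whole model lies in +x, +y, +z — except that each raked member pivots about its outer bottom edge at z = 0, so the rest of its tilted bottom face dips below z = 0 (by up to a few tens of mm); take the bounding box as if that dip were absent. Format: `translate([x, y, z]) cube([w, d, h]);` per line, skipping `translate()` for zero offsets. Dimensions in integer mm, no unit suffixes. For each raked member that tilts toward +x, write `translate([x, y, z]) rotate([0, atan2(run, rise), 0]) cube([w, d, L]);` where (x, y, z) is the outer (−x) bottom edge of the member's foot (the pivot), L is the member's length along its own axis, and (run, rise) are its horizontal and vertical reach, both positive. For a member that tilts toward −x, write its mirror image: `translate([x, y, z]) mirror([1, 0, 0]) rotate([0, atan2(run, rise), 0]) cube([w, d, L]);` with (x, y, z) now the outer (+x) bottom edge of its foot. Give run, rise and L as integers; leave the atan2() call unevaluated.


translate([144, 0, 640]) cube([100, 994, 53]);
translate([0, 111, 0]) rotate([0, atan2(144, 640), 0]) cube([30, 54, 656]);
translate([388, 111, 0]) mirror([1, 0, 0]) rotate([0, atan2(144, 640), 0]) cube([30, 54, 656]);
translate([0, 829, 0]) rotate([0, atan2(144, 640), 0]) cube([30, 54, 656]);
translate([388, 829, 0]) mirror([1, 0, 0]) rotate([0, atan2(144, 640), 0]) cube([30, 54, 656]);


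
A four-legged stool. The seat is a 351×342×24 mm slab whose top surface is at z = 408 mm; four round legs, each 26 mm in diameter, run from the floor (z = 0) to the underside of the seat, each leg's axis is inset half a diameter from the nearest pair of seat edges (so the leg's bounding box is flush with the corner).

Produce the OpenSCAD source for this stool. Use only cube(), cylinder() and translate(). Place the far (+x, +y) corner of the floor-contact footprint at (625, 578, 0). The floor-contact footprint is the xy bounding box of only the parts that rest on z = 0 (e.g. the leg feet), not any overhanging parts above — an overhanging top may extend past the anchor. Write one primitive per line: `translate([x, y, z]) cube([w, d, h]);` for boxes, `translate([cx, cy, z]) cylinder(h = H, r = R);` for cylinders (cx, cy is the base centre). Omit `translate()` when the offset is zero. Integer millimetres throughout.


// leg_h = 408 - 24 = 384
translate([274, 236, 384]) cube([351, 342, 24]);
translate([287, 249, 0]) cylinder(h = 384, r = 13);
translate([612, 249, 0]) cylinder(h = 384, r = 13);
translate([287, 565, 0]) cylinder(h = 384, r = 13);
translate([612, 565, 0]) cylinder(h = 384, r = 13);


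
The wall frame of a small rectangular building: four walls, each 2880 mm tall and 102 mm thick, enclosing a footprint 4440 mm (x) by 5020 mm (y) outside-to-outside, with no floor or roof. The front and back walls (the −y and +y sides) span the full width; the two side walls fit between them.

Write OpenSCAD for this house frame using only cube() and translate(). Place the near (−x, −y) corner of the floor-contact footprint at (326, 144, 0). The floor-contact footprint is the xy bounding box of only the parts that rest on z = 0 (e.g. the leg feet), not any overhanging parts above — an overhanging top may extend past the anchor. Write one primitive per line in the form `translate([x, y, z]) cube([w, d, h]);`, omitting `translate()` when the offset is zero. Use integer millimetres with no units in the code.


translate([326, 144, 0]) cube([4440, 102, 2880]);
translate([326, 5062, 0]) cube([4440, 102, 2880]);
translate([326, 246, 0]) cube([102, 4816, 2880]);
translate([4664, 246, 0]) cube([102, 4816, 2880]);


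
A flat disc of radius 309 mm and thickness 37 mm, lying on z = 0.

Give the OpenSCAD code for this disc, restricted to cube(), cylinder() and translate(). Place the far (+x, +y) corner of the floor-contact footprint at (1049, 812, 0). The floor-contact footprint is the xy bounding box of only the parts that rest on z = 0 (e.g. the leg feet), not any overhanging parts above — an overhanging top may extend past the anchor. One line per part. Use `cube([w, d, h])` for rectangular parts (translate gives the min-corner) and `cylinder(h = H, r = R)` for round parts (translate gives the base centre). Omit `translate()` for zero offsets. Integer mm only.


translate([740, 503, 0]) cylinder(h = 37, r = 309);


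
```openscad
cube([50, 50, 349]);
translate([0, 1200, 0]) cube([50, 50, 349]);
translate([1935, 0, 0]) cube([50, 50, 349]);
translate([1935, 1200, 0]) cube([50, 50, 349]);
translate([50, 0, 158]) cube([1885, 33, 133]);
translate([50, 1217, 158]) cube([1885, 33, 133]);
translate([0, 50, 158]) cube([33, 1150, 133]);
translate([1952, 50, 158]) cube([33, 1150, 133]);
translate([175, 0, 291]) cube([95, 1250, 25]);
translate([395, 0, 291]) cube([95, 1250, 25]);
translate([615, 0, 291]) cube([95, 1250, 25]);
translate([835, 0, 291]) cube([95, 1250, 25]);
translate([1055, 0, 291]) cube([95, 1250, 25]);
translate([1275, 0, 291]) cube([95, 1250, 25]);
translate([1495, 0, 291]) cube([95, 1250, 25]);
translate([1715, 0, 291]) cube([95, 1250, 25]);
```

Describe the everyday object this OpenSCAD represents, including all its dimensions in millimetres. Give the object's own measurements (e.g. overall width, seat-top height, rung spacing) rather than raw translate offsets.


A bed frame 1985 mm long (x) by 1250 mm wide (y). Four 50×50 mm corner posts, 349 mm tall, at the corners of the footprint. Four rails of 33 mm thickness and 133 mm height run between adjacent posts with their undersides at z = 158 mm, their outer faces flush with the outside of the frame (the two x-running rails run between the posts' inner faces; the two y-running rails run between the posts' inner faces). 8 slats, each 95 mm wide (x) and 25 mm thick, lie across the top of the two x-running rails, running the full 1250 mm width of the frame in y; along x they sit between the end posts with a 125 mm gap after the −x posts and between neighbouring slats and before the +x posts.


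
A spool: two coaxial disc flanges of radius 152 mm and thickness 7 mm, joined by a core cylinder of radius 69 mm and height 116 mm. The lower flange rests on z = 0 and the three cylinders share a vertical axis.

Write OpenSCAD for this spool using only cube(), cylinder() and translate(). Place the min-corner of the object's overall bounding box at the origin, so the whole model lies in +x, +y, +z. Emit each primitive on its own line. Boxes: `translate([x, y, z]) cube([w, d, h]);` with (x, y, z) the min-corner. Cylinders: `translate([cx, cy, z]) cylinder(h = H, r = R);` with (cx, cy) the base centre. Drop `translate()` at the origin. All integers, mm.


translate([152, 152, 0]) cylinder(h = 7, r = 152);
translate([152, 152, 7]) cylinder(h = 116, r = 69);
translate([152, 152, 123]) cylinder(h = 7, r = 152);


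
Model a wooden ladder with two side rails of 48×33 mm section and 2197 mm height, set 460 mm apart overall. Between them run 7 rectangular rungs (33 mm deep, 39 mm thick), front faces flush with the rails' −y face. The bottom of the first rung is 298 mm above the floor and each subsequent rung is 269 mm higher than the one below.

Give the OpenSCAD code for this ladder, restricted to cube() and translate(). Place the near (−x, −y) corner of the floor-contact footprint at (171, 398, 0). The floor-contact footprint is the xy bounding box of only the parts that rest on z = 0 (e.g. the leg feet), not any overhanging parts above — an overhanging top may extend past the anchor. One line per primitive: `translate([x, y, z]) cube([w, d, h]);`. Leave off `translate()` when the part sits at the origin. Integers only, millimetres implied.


// rung span = 460 - 2*48 = 364
// rung[k] z = 298 + k*269
translate([171, 398, 0]) cube([48, 33, 2197]);
translate([583, 398, 0]) cube([48, 33, 2197]);
translate([219, 398, 298]) cube([364, 33, 39]);
translate([219, 398, 567]) cube([364, 33, 39]);
translate([219, 398, 836]) cube([364, 33, 39]);
translate([219, 398, 1105]) cube([364, 33, 39]);
translate([219, 398, 1374]) cube([364, 33, 39]);
translate([219, 398, 1643]) cube([364, 33, 39]);
translate([219, 398, 1912]) cube([364, 33, 39]);


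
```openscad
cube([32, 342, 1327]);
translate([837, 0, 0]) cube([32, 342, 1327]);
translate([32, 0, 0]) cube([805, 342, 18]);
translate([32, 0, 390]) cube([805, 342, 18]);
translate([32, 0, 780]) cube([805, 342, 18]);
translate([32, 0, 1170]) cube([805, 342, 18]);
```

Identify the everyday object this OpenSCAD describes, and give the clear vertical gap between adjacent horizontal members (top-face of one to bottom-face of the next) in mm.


A bookshelf. The clear shelf gap is 372 mm.

Two tall side panels with 4 horizontal boards between them — a bookshelf. The first two shelf undersides are at z = 0 and z = 390; with shelf thickness 18, the clear gap is 390 − 0 − 18 = 372 mm.


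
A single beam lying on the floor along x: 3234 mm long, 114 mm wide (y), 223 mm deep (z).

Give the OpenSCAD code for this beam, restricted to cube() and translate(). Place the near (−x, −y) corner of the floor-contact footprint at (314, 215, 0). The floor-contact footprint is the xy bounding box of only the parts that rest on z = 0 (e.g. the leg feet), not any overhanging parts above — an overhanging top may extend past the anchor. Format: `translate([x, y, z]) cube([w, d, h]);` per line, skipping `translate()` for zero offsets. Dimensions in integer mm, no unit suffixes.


translate([314, 215, 0]) cube([3234, 114, 223]);


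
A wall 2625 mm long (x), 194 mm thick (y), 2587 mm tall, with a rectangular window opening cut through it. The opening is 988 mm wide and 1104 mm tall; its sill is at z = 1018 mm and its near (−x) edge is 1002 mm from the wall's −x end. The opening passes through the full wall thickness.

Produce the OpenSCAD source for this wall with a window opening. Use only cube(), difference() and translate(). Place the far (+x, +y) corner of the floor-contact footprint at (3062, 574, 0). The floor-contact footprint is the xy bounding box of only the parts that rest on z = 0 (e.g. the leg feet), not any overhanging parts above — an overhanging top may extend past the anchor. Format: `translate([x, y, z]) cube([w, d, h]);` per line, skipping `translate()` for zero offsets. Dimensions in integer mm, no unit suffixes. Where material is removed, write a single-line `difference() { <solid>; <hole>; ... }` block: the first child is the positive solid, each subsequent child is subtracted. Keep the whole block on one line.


difference() { translate([437, 380, 0]) cube([2625, 194, 2587]); translate([1439, 380, 1018]) cube([988, 194, 1104]); }


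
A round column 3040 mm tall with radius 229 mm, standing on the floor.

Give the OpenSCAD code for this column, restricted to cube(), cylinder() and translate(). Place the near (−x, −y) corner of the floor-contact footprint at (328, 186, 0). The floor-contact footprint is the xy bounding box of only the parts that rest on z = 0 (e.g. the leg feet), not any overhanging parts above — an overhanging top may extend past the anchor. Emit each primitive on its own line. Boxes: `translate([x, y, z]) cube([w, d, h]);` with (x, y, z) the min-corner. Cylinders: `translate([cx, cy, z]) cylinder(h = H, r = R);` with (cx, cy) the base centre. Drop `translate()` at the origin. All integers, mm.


translate([557, 415, 0]) cylinder(h = 3040, r = 229);


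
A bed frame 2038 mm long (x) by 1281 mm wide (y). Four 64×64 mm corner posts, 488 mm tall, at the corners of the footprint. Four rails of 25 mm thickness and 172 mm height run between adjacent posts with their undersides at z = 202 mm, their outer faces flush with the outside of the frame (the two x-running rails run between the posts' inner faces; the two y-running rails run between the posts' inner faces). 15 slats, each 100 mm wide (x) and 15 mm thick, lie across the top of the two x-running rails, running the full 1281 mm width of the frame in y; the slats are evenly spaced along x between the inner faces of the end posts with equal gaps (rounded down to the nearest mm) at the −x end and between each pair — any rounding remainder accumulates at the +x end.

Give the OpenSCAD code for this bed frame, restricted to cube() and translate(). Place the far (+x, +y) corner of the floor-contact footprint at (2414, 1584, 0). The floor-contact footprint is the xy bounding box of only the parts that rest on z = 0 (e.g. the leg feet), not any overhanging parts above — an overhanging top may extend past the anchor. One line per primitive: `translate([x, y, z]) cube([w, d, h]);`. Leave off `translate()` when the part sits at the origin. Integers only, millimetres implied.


// slat z = rail_z + rail_h = 202 + 172 = 374
// slat gap = ⌊(1910 − 15·100) / 16⌋ = 25
translate([376, 303, 0]) cube([64, 64, 488]);
translate([376, 1520, 0]) cube([64, 64, 488]);
translate([2350, 303, 0]) cube([64, 64, 488]);
translate([2350, 1520, 0]) cube([64, 64, 488]);
translate([440, 303, 202]) cube([1910, 25, 172]);
translate([440, 1559, 202]) cube([1910, 25, 172]);
translate([376, 367, 202]) cube([25, 1153, 172]);
translate([2389, 367, 202]) cube([25, 1153, 172]);
translate([465, 303, 374]) cube([100, 1281, 15]);
translate([590, 303, 374]) cube([100, 1281, 15]);
translate([715, 303, 374]) cube([100, 1281, 15]);
translate([840, 303, 374]) cube([100, 1281, 15]);
translate([965, 303, 374]) cube([100, 1281, 15]);
translate([1090, 303, 374]) cube([100, 1281, 15]);
translate([1215, 303, 374]) cube([100, 1281, 15]);
translate([1340, 303, 374]) cube([100, 1281, 15]);
translate([1465, 303, 374]) cube([100, 1281, 15]);
translate([1590, 303, 374]) cube([100, 1281, 15]);
translate([1715, 303, 374]) cube([100, 1281, 15]);
translate([1840, 303, 374]) cube([100, 1281, 15]);
translate([1965, 303, 374]) cube([100, 1281, 15]);
translate([2090, 303, 374]) cube([100, 1281, 15]);
translate([2215, 303, 374]) cube([100, 1281, 15]);


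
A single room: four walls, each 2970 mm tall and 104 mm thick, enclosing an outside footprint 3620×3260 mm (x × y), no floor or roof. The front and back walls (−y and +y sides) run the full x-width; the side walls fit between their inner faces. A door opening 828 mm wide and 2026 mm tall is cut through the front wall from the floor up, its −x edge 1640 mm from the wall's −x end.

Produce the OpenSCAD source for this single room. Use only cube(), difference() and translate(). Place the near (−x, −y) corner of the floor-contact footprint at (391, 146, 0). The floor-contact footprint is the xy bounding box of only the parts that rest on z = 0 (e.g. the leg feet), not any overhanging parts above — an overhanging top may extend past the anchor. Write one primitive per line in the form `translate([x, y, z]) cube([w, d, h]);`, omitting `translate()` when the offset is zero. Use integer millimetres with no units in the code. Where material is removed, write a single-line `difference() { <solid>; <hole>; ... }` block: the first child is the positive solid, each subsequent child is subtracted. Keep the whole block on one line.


difference() { translate([391, 146, 0]) cube([3620, 104, 2970]); translate([2031, 146, 0]) cube([828, 104, 2026]); }
translate([391, 3302, 0]) cube([3620, 104, 2970]);
translate([391, 250, 0]) cube([104, 3052, 2970]);
translate([3907, 250, 0]) cube([104, 3052, 2970]);


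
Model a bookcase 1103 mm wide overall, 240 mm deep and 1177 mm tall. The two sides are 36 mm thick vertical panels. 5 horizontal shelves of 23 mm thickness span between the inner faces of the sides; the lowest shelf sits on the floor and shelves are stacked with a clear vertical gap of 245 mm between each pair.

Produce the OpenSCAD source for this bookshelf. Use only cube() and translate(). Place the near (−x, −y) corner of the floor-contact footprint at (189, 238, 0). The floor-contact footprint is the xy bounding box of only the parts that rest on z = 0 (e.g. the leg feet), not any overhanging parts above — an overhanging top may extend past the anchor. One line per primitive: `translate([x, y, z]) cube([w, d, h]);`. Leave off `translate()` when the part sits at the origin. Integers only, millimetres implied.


translate([189, 238, 0]) cube([36, 240, 1177]);
translate([1256, 238, 0]) cube([36, 240, 1177]);
translate([225, 238, 0]) cube([1031, 240, 23]);
translate([225, 238, 268]) cube([1031, 240, 23]);
translate([225, 238, 536]) cube([1031, 240, 23]);
translate([225, 238, 804]) cube([1031, 240, 23]);
translate([225, 238, 1072]) cube([1031, 240, 23]);


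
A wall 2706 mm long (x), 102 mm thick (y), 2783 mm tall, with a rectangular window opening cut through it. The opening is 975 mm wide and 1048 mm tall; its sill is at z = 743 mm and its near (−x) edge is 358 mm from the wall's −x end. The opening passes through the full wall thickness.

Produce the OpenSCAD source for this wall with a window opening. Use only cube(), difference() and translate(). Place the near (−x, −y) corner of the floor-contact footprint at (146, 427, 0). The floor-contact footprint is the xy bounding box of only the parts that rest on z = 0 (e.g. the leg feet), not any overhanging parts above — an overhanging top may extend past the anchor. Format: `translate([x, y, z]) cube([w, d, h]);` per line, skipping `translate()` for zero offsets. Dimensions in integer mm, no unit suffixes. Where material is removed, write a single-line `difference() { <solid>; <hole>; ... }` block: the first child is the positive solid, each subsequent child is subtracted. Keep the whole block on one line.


difference() { translate([146, 427, 0]) cube([2706, 102, 2783]); translate([504, 427, 743]) cube([975, 102, 1048]); }


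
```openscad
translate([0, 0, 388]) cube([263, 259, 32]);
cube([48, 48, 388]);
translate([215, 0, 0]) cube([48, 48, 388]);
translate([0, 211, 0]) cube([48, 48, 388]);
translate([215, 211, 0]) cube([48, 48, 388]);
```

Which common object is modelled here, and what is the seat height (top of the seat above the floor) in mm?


A stool. The seat height is 420 mm.

A 263×259×32 slab at z = 388 on four corner posts — a stool. The seat top is 388 + 32 = 420 mm.


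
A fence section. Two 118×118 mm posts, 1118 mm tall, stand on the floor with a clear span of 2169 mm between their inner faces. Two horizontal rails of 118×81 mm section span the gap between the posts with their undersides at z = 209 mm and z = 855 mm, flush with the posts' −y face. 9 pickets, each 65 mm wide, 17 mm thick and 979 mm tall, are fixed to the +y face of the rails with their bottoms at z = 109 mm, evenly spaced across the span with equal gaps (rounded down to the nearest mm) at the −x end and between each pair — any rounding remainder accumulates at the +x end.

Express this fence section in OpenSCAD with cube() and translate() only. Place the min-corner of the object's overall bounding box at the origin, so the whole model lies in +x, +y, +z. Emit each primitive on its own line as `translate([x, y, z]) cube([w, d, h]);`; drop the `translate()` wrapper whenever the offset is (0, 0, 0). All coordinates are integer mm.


cube([118, 118, 1118]);
translate([2287, 0, 0]) cube([118, 118, 1118]);
translate([118, 0, 209]) cube([2169, 118, 81]);
translate([118, 0, 855]) cube([2169, 118, 81]);
translate([276, 118, 109]) cube([65, 17, 979]);
translate([499, 118, 109]) cube([65, 17, 979]);
translate([722, 118, 109]) cube([65, 17, 979]);
translate([945, 118, 109]) cube([65, 17, 979]);
translate([1168, 118, 109]) cube([65, 17, 979]);
translate([1391, 118, 109]) cube([65, 17, 979]);
translate([1614, 118, 109]) cube([65, 17, 979]);
translate([1837, 118, 109]) cube([65, 17, 979]);
translate([2060, 118, 109]) cube([65, 17, 979]);


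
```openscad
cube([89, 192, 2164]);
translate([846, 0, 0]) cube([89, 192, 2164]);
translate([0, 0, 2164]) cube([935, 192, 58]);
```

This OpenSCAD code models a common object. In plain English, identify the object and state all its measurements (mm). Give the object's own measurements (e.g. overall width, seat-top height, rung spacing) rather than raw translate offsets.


A door frame. The clear opening is 757 mm wide and 2164 mm high. Two 89 mm wide jambs, 192 mm deep, stand either side of the opening from the floor to the top of the opening. A 58 mm thick head sits across the top of both jambs, spanning the full outside width of the frame.


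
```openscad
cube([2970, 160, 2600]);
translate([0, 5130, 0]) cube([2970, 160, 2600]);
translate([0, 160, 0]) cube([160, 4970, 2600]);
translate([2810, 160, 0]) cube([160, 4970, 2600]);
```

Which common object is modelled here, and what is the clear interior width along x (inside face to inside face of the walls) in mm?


A house (or room) frame. The interior width is 2650 mm.

Four 2600 mm walls enclosing a rectangle with no floor or roof — a room or house frame. Outside width is 2970 mm and wall thickness is 160 mm, so the interior width is 2970 − 2 × 160 = 2650 mm.


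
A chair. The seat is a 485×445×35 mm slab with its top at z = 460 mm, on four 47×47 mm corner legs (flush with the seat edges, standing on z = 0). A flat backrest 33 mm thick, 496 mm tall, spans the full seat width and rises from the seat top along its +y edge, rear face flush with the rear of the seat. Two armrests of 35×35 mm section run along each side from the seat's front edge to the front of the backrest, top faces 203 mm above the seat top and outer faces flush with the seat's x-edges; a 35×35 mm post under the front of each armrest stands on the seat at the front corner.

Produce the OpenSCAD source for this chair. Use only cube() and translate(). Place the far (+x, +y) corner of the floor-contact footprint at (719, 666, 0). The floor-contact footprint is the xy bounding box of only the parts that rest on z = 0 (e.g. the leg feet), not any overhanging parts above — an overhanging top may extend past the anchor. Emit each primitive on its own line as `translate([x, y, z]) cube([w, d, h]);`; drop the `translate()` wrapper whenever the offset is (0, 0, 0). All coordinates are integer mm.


translate([234, 221, 425]) cube([485, 445, 35]);
translate([234, 221, 0]) cube([47, 47, 425]);
translate([672, 221, 0]) cube([47, 47, 425]);
translate([234, 619, 0]) cube([47, 47, 425]);
translate([672, 619, 0]) cube([47, 47, 425]);
translate([234, 633, 460]) cube([485, 33, 496]);
translate([234, 221, 628]) cube([35, 412, 35]);
translate([684, 221, 628]) cube([35, 412, 35]);
translate([234, 221, 460]) cube([35, 35, 168]);
translate([684, 221, 460]) cube([35, 35, 168]);


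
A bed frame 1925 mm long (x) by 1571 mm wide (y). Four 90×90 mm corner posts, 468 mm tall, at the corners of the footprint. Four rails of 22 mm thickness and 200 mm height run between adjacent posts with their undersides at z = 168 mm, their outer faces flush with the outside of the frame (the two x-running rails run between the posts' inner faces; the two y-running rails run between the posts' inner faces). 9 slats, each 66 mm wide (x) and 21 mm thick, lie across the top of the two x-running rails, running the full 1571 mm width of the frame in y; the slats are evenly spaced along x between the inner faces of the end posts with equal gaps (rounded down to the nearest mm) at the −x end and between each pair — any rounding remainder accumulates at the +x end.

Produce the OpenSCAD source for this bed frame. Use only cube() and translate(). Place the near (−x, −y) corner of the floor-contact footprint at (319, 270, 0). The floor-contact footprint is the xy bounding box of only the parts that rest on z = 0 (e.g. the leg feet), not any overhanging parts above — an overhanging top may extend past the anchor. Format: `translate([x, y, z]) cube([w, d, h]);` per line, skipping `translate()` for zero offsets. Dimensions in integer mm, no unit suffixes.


translate([319, 270, 0]) cube([90, 90, 468]);
translate([319, 1751, 0]) cube([90, 90, 468]);
translate([2154, 270, 0]) cube([90, 90, 468]);
translate([2154, 1751, 0]) cube([90, 90, 468]);
translate([409, 270, 168]) cube([1745, 22, 200]);
translate([409, 1819, 168]) cube([1745, 22, 200]);
translate([319, 360, 168]) cube([22, 1391, 200]);
translate([2222, 360, 168]) cube([22, 1391, 200]);
translate([524, 270, 368]) cube([66, 1571, 21]);
translate([705, 270, 368]) cube([66, 1571, 21]);
translate([886, 270, 368]) cube([66, 1571, 21]);
translate([1067, 270, 368]) cube([66, 1571, 21]);
translate([1248, 270, 368]) cube([66, 1571, 21]);
translate([1429, 270, 368]) cube([66, 1571, 21]);
translate([1610, 270, 368]) cube([66, 1571, 21]);
translate([1791, 270, 368]) cube([66, 1571, 21]);
translate([1972, 270, 368]) cube([66, 1571, 21]);


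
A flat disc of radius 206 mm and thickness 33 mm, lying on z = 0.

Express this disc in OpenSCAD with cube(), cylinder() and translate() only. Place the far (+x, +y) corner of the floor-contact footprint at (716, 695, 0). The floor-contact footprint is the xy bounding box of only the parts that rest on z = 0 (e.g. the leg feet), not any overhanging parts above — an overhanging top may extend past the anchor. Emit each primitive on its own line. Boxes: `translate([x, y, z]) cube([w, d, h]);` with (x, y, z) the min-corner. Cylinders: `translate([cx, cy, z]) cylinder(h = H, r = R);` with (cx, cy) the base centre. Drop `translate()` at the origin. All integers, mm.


translate([510, 489, 0]) cylinder(h = 33, r = 206);


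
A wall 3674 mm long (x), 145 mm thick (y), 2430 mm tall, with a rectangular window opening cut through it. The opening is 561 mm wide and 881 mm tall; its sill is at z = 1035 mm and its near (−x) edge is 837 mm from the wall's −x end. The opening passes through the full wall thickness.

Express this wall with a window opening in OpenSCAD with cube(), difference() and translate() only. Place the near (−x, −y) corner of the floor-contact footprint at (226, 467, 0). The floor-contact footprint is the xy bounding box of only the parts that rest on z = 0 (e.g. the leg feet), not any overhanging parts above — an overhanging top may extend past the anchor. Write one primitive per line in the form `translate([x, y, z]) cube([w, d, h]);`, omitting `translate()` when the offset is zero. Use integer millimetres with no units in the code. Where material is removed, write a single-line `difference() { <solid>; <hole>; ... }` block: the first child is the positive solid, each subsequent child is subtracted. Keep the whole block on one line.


difference() { translate([226, 467, 0]) cube([3674, 145, 2430]); translate([1063, 467, 1035]) cube([561, 145, 881]); }


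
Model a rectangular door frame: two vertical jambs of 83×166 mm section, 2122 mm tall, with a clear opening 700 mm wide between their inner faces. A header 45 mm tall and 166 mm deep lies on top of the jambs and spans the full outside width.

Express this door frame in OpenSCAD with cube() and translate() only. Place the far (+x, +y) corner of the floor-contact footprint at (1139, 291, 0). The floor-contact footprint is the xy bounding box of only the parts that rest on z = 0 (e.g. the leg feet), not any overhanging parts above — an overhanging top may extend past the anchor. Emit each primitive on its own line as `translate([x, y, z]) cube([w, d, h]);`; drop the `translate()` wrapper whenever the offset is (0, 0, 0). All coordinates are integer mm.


translate([273, 125, 0]) cube([83, 166, 2122]);
translate([1056, 125, 0]) cube([83, 166, 2122]);
translate([273, 125, 2122]) cube([866, 166, 45]);


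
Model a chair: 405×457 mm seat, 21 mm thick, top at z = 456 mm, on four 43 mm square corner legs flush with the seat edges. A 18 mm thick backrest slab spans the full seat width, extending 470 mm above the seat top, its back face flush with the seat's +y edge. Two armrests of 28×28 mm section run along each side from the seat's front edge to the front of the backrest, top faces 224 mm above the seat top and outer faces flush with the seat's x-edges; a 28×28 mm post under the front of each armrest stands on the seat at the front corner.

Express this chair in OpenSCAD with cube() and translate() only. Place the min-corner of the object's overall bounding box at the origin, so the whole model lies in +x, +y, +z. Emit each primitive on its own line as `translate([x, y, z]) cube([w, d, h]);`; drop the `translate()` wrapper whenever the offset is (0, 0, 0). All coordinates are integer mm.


// leg_h = 456 - 21 = 435
// arm post h = 224 - 28 = 196
translate([0, 0, 435]) cube([405, 457, 21]);
cube([43, 43, 435]);
translate([362, 0, 0]) cube([43, 43, 435]);
translate([0, 414, 0]) cube([43, 43, 435]);
translate([362, 414, 0]) cube([43, 43, 435]);
translate([0, 439, 456]) cube([405, 18, 470]);
translate([0, 0, 652]) cube([28, 439, 28]);
translate([377, 0, 652]) cube([28, 439, 28]);
translate([0, 0, 456]) cube([28, 28, 196]);
translate([377, 0, 456]) cube([28, 28, 196]);


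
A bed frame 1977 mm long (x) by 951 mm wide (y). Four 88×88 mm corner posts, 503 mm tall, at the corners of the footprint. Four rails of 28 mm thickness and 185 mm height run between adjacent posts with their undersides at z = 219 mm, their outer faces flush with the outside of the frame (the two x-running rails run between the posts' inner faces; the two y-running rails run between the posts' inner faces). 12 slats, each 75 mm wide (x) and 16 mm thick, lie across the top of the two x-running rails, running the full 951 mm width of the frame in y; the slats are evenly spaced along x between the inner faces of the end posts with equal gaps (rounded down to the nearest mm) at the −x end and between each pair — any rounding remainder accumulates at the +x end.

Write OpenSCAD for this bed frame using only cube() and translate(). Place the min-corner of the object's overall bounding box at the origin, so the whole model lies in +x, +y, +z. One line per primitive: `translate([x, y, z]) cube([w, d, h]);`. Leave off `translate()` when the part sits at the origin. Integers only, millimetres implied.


cube([88, 88, 503]);
translate([0, 863, 0]) cube([88, 88, 503]);
translate([1889, 0, 0]) cube([88, 88, 503]);
translate([1889, 863, 0]) cube([88, 88, 503]);
translate([88, 0, 219]) cube([1801, 28, 185]);
translate([88, 923, 219]) cube([1801, 28, 185]);
translate([0, 88, 219]) cube([28, 775, 185]);
translate([1949, 88, 219]) cube([28, 775, 185]);
translate([157, 0, 404]) cube([75, 951, 16]);
translate([301, 0, 404]) cube([75, 951, 16]);
translate([445, 0, 404]) cube([75, 951, 16]);
translate([589, 0, 404]) cube([75, 951, 16]);
translate([733, 0, 404]) cube([75, 951, 16]);
translate([877, 0, 404]) cube([75, 951, 16]);
translate([1021, 0, 404]) cube([75, 951, 16]);
translate([1165, 0, 404]) cube([75, 951, 16]);
translate([1309, 0, 404]) cube([75, 951, 16]);
translate([1453, 0, 404]) cube([75, 951, 16]);
translate([1597, 0, 404]) cube([75, 951, 16]);
translate([1741, 0, 404]) cube([75, 951, 16]);


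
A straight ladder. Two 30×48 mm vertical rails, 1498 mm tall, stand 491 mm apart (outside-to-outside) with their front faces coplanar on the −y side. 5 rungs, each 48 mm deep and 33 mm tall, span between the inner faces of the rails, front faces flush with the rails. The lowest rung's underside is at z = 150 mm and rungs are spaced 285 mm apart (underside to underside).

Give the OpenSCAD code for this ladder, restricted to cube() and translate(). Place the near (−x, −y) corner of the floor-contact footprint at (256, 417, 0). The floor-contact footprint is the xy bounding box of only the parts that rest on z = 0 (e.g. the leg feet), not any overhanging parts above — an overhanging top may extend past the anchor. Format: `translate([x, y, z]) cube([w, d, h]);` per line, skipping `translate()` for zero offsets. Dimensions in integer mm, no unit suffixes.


translate([256, 417, 0]) cube([30, 48, 1498]);
translate([717, 417, 0]) cube([30, 48, 1498]);
translate([286, 417, 150]) cube([431, 48, 33]);
translate([286, 417, 435]) cube([431, 48, 33]);
translate([286, 417, 720]) cube([431, 48, 33]);
translate([286, 417, 1005]) cube([431, 48, 33]);
translate([286, 417, 1290]) cube([431, 48, 33]);


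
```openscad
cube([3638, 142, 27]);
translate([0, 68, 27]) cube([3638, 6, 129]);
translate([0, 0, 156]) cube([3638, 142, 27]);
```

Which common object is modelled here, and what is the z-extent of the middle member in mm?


An I-beam. The web height is 129 mm.

Two wide flanges with a thin centred web — an I-beam. Overall 183 mm minus two 27 mm flanges gives a web of 183 − 2·27 = 129 mm.


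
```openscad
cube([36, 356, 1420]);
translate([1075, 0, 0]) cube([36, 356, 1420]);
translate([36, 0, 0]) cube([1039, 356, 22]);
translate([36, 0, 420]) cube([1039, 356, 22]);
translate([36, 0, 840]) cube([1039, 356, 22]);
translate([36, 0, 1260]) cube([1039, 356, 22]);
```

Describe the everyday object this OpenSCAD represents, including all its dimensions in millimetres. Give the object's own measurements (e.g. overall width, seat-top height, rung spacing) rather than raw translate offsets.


An open bookshelf. Two side panels, each 36 mm thick, 356 mm deep and 1420 mm tall, stand 1111 mm apart (outside-to-outside). Between them sit 4 shelves, each 22 mm thick and 356 mm deep, spanning the full gap between the sides. The bottom shelf rests on the floor (its underside at z = 0) and the clear gap between one shelf's top and the next shelf's underside is 398 mm.


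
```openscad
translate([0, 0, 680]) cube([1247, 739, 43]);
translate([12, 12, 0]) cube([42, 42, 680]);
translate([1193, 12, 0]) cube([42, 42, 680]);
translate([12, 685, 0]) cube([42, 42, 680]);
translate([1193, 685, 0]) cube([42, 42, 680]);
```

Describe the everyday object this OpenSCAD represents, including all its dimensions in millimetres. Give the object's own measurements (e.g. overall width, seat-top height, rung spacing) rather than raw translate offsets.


A table: top 1247 mm (x) × 739 mm (y), 43 mm thick, upper face at z = 723 mm, on four 42×42 mm square legs, each inset 12 mm from the nearest pair of top edges from z = 0 to the bottom of the top.


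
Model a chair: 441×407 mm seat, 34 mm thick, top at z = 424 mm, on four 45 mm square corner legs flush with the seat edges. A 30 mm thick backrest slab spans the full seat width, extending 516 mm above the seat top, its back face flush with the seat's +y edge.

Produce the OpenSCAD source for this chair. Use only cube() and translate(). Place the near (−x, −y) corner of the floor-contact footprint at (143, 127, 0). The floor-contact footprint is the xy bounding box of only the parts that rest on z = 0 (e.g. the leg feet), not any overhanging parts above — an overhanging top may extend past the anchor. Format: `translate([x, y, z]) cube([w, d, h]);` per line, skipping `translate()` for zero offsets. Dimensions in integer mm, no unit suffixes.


translate([143, 127, 390]) cube([441, 407, 34]);
translate([143, 127, 0]) cube([45, 45, 390]);
translate([539, 127, 0]) cube([45, 45, 390]);
translate([143, 489, 0]) cube([45, 45, 390]);
translate([539, 489, 0]) cube([45, 45, 390]);
translate([143, 504, 424]) cube([441, 30, 516]);


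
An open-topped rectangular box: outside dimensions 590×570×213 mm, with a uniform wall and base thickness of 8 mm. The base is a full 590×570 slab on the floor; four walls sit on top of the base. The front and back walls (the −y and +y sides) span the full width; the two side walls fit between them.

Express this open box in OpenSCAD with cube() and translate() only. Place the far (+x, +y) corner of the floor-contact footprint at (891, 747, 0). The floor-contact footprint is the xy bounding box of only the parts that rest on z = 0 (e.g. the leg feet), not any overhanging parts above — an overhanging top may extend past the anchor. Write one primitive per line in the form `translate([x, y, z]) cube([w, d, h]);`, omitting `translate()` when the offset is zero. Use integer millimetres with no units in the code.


translate([301, 177, 0]) cube([590, 570, 8]);
translate([301, 177, 8]) cube([590, 8, 205]);
translate([301, 739, 8]) cube([590, 8, 205]);
translate([301, 185, 8]) cube([8, 554, 205]);
translate([883, 185, 8]) cube([8, 554, 205]);


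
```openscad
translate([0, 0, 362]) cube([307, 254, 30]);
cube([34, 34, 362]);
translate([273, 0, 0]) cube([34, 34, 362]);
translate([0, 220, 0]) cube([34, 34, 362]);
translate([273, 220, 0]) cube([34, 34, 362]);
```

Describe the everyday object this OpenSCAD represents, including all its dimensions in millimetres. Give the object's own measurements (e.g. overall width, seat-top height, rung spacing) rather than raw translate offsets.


A simple wooden stool: a rectangular seat 307 mm (x) by 254 mm (y), 30 mm thick, top face at z = 392 mm, on four square legs, each 34×34 mm in cross-section. The legs rest on z = 0, each flush with a corner of the seat.


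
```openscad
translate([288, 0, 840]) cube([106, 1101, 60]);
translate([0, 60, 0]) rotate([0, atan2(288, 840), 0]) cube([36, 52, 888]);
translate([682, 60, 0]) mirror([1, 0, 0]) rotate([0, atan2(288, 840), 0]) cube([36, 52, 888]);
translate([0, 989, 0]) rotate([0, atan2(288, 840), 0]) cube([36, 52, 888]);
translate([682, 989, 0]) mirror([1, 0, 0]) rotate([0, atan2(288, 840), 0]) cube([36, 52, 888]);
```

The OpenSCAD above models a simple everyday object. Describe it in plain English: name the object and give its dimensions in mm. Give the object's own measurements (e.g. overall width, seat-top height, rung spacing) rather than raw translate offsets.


A sawhorse. A 106×1101×60 mm beam (x, y, z) sits on two A-frame leg pairs. Each pair is two raked legs of 36×52 mm section (52 mm along y) splaying symmetrically in x. Each leg rises 840 mm vertically over 288 mm of horizontal reach and is 888 mm long along its own axis. Every leg's outer bottom edge rests on the floor and its outer top edge meets a bottom edge of the beam — the left legs (tilting toward +x) meet the beam's −x bottom edge, the right legs (their mirror images, tilting toward −x) meet its +x bottom edge — so the leg tops tuck under the beam, the beam's underside is 840 mm above the floor, and the feet are 682 mm apart outside-to-outside with the beam centred between them. The two leg pairs are set in 60 mm from either end of the beam.
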